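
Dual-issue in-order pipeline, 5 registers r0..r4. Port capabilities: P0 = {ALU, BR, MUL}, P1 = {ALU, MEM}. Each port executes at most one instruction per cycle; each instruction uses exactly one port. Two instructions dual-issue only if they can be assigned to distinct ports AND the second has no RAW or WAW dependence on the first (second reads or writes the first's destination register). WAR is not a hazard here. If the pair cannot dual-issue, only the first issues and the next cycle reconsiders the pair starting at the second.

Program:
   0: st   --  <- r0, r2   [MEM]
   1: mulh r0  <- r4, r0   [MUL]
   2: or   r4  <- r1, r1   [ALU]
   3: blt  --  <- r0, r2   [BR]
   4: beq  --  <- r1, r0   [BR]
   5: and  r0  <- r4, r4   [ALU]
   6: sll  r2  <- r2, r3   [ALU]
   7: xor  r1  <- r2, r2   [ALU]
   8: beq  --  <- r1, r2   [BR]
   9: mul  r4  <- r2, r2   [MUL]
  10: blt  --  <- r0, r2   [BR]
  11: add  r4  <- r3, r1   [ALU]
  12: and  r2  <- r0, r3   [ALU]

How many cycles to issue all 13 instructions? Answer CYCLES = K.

#0 head=0: st/mulh i0+i1 pair
#1 head=2: or/blt i2+i3 pair
#2 head=4: beq/and i4+i5 pair
#3 head=6: sll i6 RAW r2
#4 head=7: xor i7 RAW r1
#5 head=8: beq i8 no-port BR/MUL
#6 head=9: mul i9 no-port MUL/BR
#7 head=10: blt/add i10+i11 pair
#8 head=12: and i12 tail

CYCLES = 9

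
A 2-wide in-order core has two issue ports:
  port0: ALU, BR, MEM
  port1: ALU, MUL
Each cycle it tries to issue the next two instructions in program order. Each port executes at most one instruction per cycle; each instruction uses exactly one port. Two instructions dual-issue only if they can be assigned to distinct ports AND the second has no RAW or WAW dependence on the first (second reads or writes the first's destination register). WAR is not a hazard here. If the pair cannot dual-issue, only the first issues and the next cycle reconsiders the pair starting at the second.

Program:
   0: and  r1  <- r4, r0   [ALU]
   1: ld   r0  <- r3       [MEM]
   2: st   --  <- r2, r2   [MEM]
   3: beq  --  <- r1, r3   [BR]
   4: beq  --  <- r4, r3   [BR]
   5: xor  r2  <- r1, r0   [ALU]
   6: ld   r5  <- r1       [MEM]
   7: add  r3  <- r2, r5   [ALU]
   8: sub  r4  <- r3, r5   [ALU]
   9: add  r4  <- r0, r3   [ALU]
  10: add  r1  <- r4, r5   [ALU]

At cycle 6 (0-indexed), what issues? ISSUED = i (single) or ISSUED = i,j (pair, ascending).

ISSUED = 8

c0: i0+i1 and ld  dual
c1: i2 st  no-port MEM/BR
c2: i3 beq  no-port BR/BR
c3: i4+i5 beq xor  dual
c4: i6 ld  RAW r5
c5: i7 add  RAW r3
c6: i8 sub  WAW r4
c7: i9 add  RAW r4
c8: i10 add  tail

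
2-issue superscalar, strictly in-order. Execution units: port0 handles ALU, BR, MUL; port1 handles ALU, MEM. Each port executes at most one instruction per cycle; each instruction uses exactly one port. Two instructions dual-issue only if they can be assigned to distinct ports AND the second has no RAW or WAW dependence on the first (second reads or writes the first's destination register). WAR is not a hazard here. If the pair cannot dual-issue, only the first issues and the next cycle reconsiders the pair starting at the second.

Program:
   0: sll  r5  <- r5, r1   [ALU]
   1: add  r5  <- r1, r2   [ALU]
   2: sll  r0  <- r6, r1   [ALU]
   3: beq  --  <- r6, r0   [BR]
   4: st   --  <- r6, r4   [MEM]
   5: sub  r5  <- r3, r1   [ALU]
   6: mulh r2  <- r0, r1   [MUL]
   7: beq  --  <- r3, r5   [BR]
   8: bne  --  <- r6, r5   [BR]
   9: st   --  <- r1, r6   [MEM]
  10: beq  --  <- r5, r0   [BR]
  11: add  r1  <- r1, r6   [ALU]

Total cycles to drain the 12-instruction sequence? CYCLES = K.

[0] i0  sll  -- WAW r5
[1] i1/i2  add+sll  -- dual
[2] i3/i4  beq+st  -- dual
[3] i5/i6  sub+mulh  -- dual
[4] i7  beq  -- no-port BR/BR
[5] i8/i9  bne+st  -- dual
[6] i10/i11  beq+add  -- dual

CYCLES = 7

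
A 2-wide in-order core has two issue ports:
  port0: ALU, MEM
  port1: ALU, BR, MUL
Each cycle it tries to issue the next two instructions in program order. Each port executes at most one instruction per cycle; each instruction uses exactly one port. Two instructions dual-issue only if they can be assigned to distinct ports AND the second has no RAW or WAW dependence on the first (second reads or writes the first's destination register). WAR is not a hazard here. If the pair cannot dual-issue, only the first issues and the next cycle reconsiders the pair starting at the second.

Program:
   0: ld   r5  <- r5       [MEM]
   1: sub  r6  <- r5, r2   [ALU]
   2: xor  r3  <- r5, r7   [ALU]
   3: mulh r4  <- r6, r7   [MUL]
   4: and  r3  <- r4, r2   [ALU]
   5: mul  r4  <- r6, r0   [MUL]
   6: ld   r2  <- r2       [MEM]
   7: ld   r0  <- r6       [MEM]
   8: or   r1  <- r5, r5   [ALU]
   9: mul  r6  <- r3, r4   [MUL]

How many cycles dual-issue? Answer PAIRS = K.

#0 head=0: ld.MEM i0 RAW r5
#1 head=1: sub.ALU/xor.ALU i1+i2 pair
#2 head=3: mulh.MUL i3 RAW r4
#3 head=4: and.ALU/mul.MUL i4+i5 pair
#4 head=6: ld.MEM i6 no-port MEM/MEM
#5 head=7: ld.MEM/or.ALU i7+i8 pair
#6 head=9: mul.MUL i9 tail

PAIRS = 3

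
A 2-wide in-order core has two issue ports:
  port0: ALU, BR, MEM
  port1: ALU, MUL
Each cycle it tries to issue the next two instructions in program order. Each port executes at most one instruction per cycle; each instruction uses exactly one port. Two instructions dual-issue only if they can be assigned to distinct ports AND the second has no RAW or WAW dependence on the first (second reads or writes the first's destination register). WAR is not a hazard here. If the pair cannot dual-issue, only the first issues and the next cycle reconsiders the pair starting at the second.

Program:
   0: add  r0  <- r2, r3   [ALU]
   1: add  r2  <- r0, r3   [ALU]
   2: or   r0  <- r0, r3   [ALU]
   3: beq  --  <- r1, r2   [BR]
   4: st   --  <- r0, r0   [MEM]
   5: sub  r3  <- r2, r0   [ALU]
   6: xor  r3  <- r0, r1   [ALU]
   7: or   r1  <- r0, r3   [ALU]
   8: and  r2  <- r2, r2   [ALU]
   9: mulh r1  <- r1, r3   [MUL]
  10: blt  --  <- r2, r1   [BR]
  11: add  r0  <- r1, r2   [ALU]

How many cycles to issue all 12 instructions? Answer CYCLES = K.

CYCLES = 8

c0: i0 add.ALU  RAW r0
c1: i1&i2 add.ALU;or.ALU  2-wide
c2: i3 beq.BR  no-port BR/MEM
c3: i4&i5 st.MEM;sub.ALU  2-wide
c4: i6 xor.ALU  RAW r3
c5: i7&i8 or.ALU;and.ALU  2-wide
c6: i9 mulh.MUL  RAW r1
c7: i10&i11 blt.BR;add.ALU  2-wide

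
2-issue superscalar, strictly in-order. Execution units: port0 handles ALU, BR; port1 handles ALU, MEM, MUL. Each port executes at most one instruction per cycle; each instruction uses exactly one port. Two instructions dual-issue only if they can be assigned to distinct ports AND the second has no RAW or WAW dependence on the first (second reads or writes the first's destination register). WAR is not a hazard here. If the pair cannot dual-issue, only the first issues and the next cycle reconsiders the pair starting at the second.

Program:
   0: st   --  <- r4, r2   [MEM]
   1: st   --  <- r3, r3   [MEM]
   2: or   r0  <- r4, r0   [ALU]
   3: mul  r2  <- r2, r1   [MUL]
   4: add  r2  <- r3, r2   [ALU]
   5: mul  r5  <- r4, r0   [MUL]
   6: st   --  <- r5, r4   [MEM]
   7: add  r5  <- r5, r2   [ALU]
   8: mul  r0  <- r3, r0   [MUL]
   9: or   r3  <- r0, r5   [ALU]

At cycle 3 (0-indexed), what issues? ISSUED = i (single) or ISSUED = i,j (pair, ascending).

0. st @i0  | no-port MEM/MEM
1. st;or @i1&i2  | pair
2. mul @i3  | RAW+WAW r2
3. add;mul @i4&i5  | pair
4. st;add @i6&i7  | pair
5. mul @i8  | RAW r0
6. or @i9  | tail

ISSUED = 4,5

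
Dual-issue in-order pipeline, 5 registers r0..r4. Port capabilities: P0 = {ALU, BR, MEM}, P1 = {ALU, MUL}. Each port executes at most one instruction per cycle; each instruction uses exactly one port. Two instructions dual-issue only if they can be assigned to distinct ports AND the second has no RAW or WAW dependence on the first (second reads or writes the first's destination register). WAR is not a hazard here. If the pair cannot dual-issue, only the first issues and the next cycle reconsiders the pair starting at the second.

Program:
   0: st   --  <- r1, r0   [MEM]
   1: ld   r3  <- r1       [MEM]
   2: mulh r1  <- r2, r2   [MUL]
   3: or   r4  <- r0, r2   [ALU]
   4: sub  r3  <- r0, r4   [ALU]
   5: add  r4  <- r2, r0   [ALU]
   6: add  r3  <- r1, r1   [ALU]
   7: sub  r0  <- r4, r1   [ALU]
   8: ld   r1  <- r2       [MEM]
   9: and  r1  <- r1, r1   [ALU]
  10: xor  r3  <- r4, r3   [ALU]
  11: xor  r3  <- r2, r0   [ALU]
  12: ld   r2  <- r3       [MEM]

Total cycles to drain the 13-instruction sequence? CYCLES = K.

0. st.MEM @i0  | no-port MEM/MEM
1. ld.MEM;mulh.MUL @i1+i2  | dual
2. or.ALU @i3  | RAW r4
3. sub.ALU;add.ALU @i4+i5  | dual
4. add.ALU;sub.ALU @i6+i7  | dual
5. ld.MEM @i8  | RAW+WAW r1
6. and.ALU;xor.ALU @i9+i10  | dual
7. xor.ALU @i11  | RAW r3
8. ld.MEM @i12  | tail

CYCLES = 9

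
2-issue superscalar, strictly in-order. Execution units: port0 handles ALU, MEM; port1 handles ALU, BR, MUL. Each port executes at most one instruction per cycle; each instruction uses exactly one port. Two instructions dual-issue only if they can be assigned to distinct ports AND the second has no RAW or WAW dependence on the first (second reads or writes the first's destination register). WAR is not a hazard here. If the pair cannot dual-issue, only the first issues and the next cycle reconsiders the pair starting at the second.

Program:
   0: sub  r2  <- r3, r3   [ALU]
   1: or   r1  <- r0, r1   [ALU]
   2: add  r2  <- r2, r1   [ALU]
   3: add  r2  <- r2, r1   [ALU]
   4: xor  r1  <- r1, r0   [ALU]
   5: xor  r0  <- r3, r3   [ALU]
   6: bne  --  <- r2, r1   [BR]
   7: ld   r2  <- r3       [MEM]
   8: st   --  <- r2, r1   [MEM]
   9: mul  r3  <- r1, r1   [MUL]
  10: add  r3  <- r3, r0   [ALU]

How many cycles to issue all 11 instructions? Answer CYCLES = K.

t=0 i0,i1:sub.ALU or.ALU ; pair
t=1 i2:add.ALU ; RAW+WAW r2
t=2 i3,i4:add.ALU xor.ALU ; pair
t=3 i5,i6:xor.ALU bne.BR ; pair
t=4 i7:ld.MEM ; no-port MEM/MEM
t=5 i8,i9:st.MEM mul.MUL ; pair
t=6 i10:add.ALU ; tail

CYCLES = 7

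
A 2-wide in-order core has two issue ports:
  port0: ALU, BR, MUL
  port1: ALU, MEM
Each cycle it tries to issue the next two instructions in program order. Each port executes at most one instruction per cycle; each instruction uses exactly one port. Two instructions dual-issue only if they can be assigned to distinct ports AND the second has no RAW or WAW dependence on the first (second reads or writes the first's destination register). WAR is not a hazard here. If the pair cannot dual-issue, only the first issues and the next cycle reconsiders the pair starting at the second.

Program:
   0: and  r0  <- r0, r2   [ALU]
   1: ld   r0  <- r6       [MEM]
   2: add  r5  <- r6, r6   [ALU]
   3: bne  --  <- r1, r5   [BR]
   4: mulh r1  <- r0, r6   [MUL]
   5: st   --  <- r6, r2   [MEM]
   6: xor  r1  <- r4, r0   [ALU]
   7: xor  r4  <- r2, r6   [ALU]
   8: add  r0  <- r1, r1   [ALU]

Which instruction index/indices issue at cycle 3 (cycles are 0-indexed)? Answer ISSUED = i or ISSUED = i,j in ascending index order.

ISSUED = 4,5

#0 head=0: and.ALU i0 WAW r0
#1 head=1: ld.MEM add.ALU i1+i2 dual
#2 head=3: bne.BR i3 no-port BR/MUL
#3 head=4: mulh.MUL st.MEM i4+i5 dual
#4 head=6: xor.ALU xor.ALU i6+i7 dual
#5 head=8: add.ALU i8 tail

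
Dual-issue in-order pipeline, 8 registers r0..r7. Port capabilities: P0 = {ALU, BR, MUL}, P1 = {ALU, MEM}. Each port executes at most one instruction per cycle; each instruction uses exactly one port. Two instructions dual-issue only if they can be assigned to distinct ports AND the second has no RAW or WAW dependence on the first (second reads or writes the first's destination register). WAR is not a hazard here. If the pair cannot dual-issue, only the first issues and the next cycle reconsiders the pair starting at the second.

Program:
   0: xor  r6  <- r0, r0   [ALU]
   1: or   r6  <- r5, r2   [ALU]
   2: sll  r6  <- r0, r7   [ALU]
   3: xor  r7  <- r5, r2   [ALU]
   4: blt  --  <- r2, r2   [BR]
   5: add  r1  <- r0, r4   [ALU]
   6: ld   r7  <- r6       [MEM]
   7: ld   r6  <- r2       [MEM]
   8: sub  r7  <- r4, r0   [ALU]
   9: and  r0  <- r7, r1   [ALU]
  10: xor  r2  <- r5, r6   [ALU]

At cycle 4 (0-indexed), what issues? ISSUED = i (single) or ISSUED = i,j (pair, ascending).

ISSUED = 6

t=0 i0:xor ; WAW r6
t=1 i1:or ; WAW r6
t=2 i2&i3:sll xor ; 2-wide
t=3 i4&i5:blt add ; 2-wide
t=4 i6:ld ; no-port MEM/MEM
t=5 i7&i8:ld sub ; 2-wide
t=6 i9&i10:and xor ; 2-wide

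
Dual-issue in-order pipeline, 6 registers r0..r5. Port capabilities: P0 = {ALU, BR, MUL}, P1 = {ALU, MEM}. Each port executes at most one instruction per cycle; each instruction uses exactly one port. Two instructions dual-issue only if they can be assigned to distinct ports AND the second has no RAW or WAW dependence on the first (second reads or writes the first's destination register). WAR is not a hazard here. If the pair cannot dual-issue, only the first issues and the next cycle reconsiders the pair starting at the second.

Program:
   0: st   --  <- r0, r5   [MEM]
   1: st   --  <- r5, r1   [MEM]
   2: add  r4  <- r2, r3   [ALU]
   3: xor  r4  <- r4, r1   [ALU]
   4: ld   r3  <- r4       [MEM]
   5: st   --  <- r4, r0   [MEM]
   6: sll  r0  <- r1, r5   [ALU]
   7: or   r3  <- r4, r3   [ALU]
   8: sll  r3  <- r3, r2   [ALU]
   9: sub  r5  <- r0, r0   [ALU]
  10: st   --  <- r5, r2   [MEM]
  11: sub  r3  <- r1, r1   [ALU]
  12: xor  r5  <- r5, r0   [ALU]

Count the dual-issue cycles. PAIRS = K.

[0] i0  st  -- no-port MEM/MEM
[1] i1/i2  st/add  -- dual
[2] i3  xor  -- RAW r4
[3] i4  ld  -- no-port MEM/MEM
[4] i5/i6  st/sll  -- dual
[5] i7  or  -- RAW+WAW r3
[6] i8/i9  sll/sub  -- dual
[7] i10/i11  st/sub  -- dual
[8] i12  xor  -- tail

PAIRS = 4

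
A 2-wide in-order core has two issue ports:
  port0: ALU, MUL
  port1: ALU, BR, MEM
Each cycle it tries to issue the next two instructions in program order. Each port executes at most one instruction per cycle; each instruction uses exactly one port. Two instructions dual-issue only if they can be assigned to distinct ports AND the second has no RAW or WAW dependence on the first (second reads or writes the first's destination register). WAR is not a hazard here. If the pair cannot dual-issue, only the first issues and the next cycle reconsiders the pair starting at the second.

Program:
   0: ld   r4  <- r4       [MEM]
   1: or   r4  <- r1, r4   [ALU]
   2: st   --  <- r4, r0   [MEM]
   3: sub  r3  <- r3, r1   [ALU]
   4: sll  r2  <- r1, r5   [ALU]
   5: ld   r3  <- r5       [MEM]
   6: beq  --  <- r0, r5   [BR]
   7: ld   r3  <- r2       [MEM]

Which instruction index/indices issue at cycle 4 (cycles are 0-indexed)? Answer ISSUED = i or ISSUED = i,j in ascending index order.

  cy0 -> i0 (ld) RAW+WAW r4
  cy1 -> i1 (or) RAW r4
  cy2 -> i2+i3 (st+sub) pair
  cy3 -> i4+i5 (sll+ld) pair
  cy4 -> i6 (beq) no-port BR/MEM
  cy5 -> i7 (ld) tail

ISSUED = 6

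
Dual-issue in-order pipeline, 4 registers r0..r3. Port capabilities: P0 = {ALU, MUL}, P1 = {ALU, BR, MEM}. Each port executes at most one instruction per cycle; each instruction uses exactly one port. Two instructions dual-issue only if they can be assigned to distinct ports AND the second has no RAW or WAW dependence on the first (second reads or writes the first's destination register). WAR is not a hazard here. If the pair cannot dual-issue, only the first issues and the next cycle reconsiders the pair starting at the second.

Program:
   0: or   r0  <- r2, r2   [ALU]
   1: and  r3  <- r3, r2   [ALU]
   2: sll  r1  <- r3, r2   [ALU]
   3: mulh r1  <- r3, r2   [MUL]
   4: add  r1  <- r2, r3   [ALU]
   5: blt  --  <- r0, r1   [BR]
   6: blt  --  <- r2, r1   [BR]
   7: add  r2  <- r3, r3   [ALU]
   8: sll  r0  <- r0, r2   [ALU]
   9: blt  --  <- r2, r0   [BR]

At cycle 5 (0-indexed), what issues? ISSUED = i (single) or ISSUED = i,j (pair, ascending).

c0: i0,i1 or;and  pair
c1: i2 sll  WAW r1
c2: i3 mulh  WAW r1
c3: i4 add  RAW r1
c4: i5 blt  no-port BR/BR
c5: i6,i7 blt;add  pair
c6: i8 sll  RAW r0
c7: i9 blt  tail

ISSUED = 6,7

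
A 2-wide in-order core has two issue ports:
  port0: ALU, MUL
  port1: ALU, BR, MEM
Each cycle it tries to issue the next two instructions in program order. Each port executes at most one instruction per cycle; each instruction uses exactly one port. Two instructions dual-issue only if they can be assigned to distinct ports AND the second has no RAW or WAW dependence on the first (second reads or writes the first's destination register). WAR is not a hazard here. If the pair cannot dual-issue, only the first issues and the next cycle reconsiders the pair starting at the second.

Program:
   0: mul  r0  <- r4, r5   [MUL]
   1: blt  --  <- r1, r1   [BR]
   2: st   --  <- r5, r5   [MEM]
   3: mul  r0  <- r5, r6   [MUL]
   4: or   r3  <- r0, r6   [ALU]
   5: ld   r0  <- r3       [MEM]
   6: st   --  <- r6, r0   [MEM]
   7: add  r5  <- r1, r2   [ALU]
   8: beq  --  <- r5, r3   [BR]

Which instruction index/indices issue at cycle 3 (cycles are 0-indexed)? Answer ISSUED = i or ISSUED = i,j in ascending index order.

ISSUED = 5

t=0 i0,i1:mul+blt ; 2-wide
t=1 i2,i3:st+mul ; 2-wide
t=2 i4:or ; RAW r3
t=3 i5:ld ; no-port MEM/MEM
t=4 i6,i7:st+add ; 2-wide
t=5 i8:beq ; tail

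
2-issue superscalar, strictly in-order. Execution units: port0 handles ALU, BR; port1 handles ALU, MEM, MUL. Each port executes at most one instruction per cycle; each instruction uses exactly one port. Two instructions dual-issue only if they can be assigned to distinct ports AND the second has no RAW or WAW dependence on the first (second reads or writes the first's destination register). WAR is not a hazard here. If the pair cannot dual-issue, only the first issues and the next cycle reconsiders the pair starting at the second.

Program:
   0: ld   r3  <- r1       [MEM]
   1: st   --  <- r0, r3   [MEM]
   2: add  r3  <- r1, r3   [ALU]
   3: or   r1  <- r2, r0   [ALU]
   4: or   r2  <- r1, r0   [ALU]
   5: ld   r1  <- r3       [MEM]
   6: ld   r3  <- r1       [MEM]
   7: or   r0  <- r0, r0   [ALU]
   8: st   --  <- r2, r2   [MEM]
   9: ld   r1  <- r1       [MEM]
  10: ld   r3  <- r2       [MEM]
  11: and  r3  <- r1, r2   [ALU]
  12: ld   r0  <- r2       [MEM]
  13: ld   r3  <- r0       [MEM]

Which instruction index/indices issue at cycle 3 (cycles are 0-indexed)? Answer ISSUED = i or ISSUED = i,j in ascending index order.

c0: i0 ld.MEM  no-port MEM/MEM
c1: i1,i2 st.MEM+add.ALU  pair
c2: i3 or.ALU  RAW r1
c3: i4,i5 or.ALU+ld.MEM  pair
c4: i6,i7 ld.MEM+or.ALU  pair
c5: i8 st.MEM  no-port MEM/MEM
c6: i9 ld.MEM  no-port MEM/MEM
c7: i10 ld.MEM  WAW r3
c8: i11,i12 and.ALU+ld.MEM  pair
c9: i13 ld.MEM  tail

ISSUED = 4,5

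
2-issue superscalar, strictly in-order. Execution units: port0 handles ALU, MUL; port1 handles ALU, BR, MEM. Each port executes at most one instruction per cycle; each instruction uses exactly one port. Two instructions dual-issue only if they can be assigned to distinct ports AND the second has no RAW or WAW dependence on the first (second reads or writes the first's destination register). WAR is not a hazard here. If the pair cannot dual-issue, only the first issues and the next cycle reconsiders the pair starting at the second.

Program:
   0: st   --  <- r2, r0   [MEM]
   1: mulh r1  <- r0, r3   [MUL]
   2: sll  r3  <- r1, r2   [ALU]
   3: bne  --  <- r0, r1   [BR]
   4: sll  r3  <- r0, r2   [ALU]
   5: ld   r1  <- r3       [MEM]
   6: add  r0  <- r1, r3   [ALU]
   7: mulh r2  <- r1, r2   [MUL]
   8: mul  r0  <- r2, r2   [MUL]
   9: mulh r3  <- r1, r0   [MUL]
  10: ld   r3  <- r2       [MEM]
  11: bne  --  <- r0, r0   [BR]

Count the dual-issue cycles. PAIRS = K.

t=0 i0+i1:st.MEM+mulh.MUL ; dual
t=1 i2+i3:sll.ALU+bne.BR ; dual
t=2 i4:sll.ALU ; RAW r3
t=3 i5:ld.MEM ; RAW r1
t=4 i6+i7:add.ALU+mulh.MUL ; dual
t=5 i8:mul.MUL ; no-port MUL/MUL
t=6 i9:mulh.MUL ; WAW r3
t=7 i10:ld.MEM ; no-port MEM/BR
t=8 i11:bne.BR ; tail

PAIRS = 3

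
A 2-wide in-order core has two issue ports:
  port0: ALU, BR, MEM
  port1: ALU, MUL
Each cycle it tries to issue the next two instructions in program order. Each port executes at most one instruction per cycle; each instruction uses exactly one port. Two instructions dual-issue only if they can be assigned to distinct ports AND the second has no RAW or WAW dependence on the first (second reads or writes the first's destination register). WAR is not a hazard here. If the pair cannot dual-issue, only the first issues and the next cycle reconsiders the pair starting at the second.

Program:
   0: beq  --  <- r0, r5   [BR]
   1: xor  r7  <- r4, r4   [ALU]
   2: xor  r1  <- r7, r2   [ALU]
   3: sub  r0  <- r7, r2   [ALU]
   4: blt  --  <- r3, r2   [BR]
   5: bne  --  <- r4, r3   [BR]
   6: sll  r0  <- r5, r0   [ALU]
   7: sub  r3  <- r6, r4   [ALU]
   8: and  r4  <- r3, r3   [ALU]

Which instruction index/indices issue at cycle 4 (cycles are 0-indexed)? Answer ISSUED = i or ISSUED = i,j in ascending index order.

ISSUED = 7

#0 head=0: beq xor i0,i1 2-wide
#1 head=2: xor sub i2,i3 2-wide
#2 head=4: blt i4 no-port BR/BR
#3 head=5: bne sll i5,i6 2-wide
#4 head=7: sub i7 RAW r3
#5 head=8: and i8 tail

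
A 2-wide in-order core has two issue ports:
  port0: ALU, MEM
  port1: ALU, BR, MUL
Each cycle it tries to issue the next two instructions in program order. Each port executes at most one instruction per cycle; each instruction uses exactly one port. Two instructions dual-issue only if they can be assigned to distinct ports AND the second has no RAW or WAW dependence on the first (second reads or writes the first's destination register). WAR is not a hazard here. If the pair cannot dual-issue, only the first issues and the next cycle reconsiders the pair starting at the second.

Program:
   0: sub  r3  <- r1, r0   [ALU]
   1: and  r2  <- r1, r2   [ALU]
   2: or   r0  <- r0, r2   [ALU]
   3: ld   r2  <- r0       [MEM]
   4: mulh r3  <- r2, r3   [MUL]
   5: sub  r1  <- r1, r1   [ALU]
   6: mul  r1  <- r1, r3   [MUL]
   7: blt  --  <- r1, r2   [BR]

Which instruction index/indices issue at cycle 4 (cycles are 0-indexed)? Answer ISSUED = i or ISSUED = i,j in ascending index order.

ISSUED = 6

[0] i0+i1  sub.ALU+and.ALU  -- 2-wide
[1] i2  or.ALU  -- RAW r0
[2] i3  ld.MEM  -- RAW r2
[3] i4+i5  mulh.MUL+sub.ALU  -- 2-wide
[4] i6  mul.MUL  -- no-port MUL/BR
[5] i7  blt.BR  -- tail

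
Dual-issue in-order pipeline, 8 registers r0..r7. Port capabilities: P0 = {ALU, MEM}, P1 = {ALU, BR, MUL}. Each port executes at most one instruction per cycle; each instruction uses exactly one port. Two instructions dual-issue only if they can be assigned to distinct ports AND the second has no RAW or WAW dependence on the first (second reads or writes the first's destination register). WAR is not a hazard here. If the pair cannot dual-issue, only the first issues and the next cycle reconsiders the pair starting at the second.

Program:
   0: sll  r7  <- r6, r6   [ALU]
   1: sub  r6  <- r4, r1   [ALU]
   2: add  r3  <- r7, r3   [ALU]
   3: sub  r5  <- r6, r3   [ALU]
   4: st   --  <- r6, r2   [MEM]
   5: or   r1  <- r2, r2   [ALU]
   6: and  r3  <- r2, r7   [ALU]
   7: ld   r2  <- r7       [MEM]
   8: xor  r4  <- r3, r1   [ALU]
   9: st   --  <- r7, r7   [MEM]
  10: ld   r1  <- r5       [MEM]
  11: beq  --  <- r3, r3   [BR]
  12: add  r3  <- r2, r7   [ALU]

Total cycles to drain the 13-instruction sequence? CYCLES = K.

0. sll.ALU sub.ALU @i0&i1  | dual
1. add.ALU @i2  | RAW r3
2. sub.ALU st.MEM @i3&i4  | dual
3. or.ALU and.ALU @i5&i6  | dual
4. ld.MEM xor.ALU @i7&i8  | dual
5. st.MEM @i9  | no-port MEM/MEM
6. ld.MEM beq.BR @i10&i11  | dual
7. add.ALU @i12  | tail

CYCLES = 8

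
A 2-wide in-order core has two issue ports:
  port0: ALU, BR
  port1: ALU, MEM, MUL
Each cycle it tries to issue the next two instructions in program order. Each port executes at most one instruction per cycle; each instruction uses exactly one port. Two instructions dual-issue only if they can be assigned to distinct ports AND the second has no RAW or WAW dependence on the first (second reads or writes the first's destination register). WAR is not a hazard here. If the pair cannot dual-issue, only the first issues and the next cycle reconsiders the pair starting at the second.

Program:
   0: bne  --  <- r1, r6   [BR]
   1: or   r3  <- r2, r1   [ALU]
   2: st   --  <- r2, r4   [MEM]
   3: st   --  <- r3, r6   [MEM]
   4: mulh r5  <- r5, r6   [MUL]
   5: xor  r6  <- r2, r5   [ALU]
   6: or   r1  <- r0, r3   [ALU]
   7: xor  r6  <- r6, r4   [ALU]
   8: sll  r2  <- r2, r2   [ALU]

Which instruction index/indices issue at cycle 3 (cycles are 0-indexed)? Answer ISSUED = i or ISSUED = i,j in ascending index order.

ISSUED = 4

#0 head=0: bne/or i0,i1 dual
#1 head=2: st i2 no-port MEM/MEM
#2 head=3: st i3 no-port MEM/MUL
#3 head=4: mulh i4 RAW r5
#4 head=5: xor/or i5,i6 dual
#5 head=7: xor/sll i7,i8 dual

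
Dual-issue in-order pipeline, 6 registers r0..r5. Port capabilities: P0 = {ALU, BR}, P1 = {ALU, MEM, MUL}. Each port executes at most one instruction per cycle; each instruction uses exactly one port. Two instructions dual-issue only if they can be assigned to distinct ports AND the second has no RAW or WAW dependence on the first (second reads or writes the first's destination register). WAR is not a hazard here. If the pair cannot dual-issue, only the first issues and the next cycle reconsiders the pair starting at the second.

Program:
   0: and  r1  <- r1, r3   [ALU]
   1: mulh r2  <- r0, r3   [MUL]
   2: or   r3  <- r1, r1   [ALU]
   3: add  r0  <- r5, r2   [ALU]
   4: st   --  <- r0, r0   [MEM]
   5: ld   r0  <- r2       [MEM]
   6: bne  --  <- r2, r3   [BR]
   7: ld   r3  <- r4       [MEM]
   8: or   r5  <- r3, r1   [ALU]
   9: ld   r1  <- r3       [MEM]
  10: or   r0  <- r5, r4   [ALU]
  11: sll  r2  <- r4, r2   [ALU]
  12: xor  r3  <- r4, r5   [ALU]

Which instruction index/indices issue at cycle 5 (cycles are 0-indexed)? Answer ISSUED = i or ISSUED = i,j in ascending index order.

c0: i0,i1 and mulh  dual
c1: i2,i3 or add  dual
c2: i4 st  no-port MEM/MEM
c3: i5,i6 ld bne  dual
c4: i7 ld  RAW r3
c5: i8,i9 or ld  dual
c6: i10,i11 or sll  dual
c7: i12 xor  tail

ISSUED = 8,9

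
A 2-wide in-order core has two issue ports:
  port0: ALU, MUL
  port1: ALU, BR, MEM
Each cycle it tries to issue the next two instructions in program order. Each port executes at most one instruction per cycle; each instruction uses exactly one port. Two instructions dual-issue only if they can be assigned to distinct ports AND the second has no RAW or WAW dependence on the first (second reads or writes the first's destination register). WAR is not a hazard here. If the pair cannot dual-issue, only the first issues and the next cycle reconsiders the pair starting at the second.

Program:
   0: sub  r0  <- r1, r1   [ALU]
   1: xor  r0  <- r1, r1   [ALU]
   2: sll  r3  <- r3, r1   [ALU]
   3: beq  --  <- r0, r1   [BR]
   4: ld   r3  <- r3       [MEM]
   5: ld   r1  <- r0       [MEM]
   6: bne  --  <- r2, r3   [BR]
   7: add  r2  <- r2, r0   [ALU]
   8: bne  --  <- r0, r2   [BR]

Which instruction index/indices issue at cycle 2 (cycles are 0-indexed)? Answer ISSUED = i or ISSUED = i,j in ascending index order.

ISSUED = 3

#0 head=0: sub i0 WAW r0
#1 head=1: xor/sll i1,i2 pair
#2 head=3: beq i3 no-port BR/MEM
#3 head=4: ld i4 no-port MEM/MEM
#4 head=5: ld i5 no-port MEM/BR
#5 head=6: bne/add i6,i7 pair
#6 head=8: bne i8 tail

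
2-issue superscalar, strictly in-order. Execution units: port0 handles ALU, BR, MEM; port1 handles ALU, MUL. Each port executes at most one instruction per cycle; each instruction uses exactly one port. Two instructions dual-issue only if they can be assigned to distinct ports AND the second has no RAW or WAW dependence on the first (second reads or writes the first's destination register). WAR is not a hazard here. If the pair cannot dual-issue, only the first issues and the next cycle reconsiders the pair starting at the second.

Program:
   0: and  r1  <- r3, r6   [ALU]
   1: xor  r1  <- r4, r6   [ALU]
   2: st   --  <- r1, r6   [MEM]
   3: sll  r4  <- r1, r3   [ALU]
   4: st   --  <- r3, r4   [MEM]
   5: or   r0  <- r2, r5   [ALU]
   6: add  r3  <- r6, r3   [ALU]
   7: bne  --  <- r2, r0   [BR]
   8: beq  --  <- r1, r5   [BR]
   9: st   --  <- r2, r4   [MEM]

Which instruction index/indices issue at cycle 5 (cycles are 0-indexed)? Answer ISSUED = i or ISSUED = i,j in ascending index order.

ISSUED = 8

t=0 i0:and ; WAW r1
t=1 i1:xor ; RAW r1
t=2 i2,i3:st;sll ; pair
t=3 i4,i5:st;or ; pair
t=4 i6,i7:add;bne ; pair
t=5 i8:beq ; no-port BR/MEM
t=6 i9:st ; tail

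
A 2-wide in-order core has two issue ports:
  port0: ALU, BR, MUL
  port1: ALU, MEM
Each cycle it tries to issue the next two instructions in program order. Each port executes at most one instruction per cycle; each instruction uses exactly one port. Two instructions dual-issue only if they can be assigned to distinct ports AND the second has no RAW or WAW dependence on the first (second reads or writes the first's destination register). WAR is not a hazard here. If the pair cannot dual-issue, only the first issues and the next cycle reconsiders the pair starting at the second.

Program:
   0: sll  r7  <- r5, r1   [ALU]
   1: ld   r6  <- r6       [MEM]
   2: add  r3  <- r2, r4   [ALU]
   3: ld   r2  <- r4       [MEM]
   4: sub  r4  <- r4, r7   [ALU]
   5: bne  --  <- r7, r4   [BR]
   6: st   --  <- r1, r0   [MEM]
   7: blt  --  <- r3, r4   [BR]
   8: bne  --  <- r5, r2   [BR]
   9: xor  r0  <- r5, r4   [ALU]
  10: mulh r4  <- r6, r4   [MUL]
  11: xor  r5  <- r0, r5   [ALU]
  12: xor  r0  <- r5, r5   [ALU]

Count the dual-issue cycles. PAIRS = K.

PAIRS = 5

t=0 i0/i1:sll+ld ; pair
t=1 i2/i3:add+ld ; pair
t=2 i4:sub ; RAW r4
t=3 i5/i6:bne+st ; pair
t=4 i7:blt ; no-port BR/BR
t=5 i8/i9:bne+xor ; pair
t=6 i10/i11:mulh+xor ; pair
t=7 i12:xor ; tail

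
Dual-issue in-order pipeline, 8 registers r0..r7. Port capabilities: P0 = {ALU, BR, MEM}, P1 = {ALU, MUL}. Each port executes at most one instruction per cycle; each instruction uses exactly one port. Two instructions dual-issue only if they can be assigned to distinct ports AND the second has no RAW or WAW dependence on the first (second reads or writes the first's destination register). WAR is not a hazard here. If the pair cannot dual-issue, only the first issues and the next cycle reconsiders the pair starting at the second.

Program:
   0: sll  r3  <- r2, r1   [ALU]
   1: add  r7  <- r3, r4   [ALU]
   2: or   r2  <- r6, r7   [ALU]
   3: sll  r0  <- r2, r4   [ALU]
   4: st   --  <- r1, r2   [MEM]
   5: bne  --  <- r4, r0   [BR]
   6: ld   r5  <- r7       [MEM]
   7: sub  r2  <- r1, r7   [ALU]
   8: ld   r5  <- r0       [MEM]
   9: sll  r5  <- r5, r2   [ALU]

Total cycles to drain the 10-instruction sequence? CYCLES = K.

  cy0 -> i0 (sll.ALU) RAW r3
  cy1 -> i1 (add.ALU) RAW r7
  cy2 -> i2 (or.ALU) RAW r2
  cy3 -> i3,i4 (sll.ALU;st.MEM) dual
  cy4 -> i5 (bne.BR) no-port BR/MEM
  cy5 -> i6,i7 (ld.MEM;sub.ALU) dual
  cy6 -> i8 (ld.MEM) RAW+WAW r5
  cy7 -> i9 (sll.ALU) tail

CYCLES = 8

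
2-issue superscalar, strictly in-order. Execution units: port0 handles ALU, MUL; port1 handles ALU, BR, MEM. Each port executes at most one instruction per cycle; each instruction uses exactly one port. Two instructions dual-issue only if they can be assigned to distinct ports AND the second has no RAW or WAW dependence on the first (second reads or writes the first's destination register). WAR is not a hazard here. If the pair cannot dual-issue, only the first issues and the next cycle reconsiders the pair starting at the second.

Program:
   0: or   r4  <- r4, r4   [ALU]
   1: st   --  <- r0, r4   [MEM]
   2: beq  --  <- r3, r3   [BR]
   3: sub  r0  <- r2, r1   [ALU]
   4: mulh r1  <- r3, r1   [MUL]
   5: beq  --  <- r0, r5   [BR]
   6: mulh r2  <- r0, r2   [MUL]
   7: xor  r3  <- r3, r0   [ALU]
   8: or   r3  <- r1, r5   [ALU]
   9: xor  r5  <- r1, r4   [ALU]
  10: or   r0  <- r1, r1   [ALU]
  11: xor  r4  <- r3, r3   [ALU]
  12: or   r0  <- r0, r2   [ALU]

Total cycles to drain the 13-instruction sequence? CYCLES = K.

CYCLES = 8

c0: i0 or.ALU  RAW r4
c1: i1 st.MEM  no-port MEM/BR
c2: i2,i3 beq.BR sub.ALU  2-wide
c3: i4,i5 mulh.MUL beq.BR  2-wide
c4: i6,i7 mulh.MUL xor.ALU  2-wide
c5: i8,i9 or.ALU xor.ALU  2-wide
c6: i10,i11 or.ALU xor.ALU  2-wide
c7: i12 or.ALU  tail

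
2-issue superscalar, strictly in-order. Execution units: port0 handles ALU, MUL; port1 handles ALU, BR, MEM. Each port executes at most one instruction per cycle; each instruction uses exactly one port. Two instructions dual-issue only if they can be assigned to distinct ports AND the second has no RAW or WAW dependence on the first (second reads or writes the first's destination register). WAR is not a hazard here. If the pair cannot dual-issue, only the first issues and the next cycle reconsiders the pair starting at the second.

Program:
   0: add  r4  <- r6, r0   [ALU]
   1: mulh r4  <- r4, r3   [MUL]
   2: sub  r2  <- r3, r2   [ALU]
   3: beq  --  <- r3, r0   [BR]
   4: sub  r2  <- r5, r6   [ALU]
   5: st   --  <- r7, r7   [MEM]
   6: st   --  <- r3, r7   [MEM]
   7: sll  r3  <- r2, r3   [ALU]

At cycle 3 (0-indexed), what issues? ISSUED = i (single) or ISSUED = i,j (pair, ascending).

  cy0 -> i0 (add.ALU) RAW+WAW r4
  cy1 -> i1/i2 (mulh.MUL/sub.ALU) pair
  cy2 -> i3/i4 (beq.BR/sub.ALU) pair
  cy3 -> i5 (st.MEM) no-port MEM/MEM
  cy4 -> i6/i7 (st.MEM/sll.ALU) pair

ISSUED = 5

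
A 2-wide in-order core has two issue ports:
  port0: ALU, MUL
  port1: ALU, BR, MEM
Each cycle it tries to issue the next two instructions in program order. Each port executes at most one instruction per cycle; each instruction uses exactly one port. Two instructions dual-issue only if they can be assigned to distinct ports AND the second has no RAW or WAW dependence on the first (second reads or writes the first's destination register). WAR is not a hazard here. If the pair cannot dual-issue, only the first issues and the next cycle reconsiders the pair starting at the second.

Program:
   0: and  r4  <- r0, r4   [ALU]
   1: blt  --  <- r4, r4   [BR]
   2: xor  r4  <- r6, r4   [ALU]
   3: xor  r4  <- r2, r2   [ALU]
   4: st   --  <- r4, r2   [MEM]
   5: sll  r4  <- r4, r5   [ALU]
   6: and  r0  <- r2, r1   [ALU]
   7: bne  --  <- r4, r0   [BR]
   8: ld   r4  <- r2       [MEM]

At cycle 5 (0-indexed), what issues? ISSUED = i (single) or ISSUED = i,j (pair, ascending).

c0: i0 and  RAW r4
c1: i1&i2 blt+xor  2-wide
c2: i3 xor  RAW r4
c3: i4&i5 st+sll  2-wide
c4: i6 and  RAW r0
c5: i7 bne  no-port BR/MEM
c6: i8 ld  tail

ISSUED = 7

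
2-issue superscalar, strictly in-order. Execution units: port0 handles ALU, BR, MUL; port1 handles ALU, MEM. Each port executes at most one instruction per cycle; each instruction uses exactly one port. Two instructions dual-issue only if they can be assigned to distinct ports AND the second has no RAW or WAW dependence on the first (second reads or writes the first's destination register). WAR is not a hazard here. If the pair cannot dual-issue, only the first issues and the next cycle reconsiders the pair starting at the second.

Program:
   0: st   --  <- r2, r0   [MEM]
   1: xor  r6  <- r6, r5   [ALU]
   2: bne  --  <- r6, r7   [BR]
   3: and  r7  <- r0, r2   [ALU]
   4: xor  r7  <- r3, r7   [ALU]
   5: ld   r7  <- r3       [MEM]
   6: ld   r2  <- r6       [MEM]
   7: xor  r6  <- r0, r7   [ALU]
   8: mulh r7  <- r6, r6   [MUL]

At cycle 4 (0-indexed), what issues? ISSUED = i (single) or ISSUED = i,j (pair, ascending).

0. st.MEM;xor.ALU @i0/i1  | pair
1. bne.BR;and.ALU @i2/i3  | pair
2. xor.ALU @i4  | WAW r7
3. ld.MEM @i5  | no-port MEM/MEM
4. ld.MEM;xor.ALU @i6/i7  | pair
5. mulh.MUL @i8  | tail

ISSUED = 6,7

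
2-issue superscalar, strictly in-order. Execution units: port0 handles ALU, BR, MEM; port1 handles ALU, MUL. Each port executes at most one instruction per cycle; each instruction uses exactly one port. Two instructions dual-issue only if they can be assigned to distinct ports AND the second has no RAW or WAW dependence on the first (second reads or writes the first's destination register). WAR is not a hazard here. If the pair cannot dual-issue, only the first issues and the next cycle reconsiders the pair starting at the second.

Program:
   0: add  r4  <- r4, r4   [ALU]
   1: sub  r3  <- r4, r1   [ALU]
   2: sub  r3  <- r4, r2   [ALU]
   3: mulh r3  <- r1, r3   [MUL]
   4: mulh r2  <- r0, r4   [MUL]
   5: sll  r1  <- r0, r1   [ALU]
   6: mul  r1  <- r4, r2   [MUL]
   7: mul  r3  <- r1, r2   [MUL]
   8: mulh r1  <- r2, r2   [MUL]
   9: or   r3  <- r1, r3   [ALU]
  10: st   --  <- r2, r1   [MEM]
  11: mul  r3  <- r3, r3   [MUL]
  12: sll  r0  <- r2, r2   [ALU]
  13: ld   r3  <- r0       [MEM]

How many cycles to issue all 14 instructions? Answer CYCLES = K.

0. add.ALU @i0  | RAW r4
1. sub.ALU @i1  | WAW r3
2. sub.ALU @i2  | RAW+WAW r3
3. mulh.MUL @i3  | no-port MUL/MUL
4. mulh.MUL/sll.ALU @i4+i5  | 2-wide
5. mul.MUL @i6  | no-port MUL/MUL
6. mul.MUL @i7  | no-port MUL/MUL
7. mulh.MUL @i8  | RAW r1
8. or.ALU/st.MEM @i9+i10  | 2-wide
9. mul.MUL/sll.ALU @i11+i12  | 2-wide
10. ld.MEM @i13  | tail

CYCLES = 11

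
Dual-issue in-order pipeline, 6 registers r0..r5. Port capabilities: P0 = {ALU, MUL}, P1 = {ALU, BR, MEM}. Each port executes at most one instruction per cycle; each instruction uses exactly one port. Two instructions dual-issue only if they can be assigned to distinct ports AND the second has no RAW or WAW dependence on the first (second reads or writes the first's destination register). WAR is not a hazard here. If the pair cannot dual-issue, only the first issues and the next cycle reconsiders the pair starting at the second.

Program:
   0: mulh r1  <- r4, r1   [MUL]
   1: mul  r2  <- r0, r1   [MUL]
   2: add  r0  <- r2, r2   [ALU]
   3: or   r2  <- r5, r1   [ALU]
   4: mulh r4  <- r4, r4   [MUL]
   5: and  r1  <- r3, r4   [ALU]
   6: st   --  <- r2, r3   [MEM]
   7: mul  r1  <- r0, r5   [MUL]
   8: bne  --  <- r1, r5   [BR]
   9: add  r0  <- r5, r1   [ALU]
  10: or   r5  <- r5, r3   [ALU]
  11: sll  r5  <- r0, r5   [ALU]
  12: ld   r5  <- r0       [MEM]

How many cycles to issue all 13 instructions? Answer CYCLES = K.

CYCLES = 10

  cy0 -> i0 (mulh) no-port MUL/MUL
  cy1 -> i1 (mul) RAW r2
  cy2 -> i2+i3 (add or) pair
  cy3 -> i4 (mulh) RAW r4
  cy4 -> i5+i6 (and st) pair
  cy5 -> i7 (mul) RAW r1
  cy6 -> i8+i9 (bne add) pair
  cy7 -> i10 (or) RAW+WAW r5
  cy8 -> i11 (sll) WAW r5
  cy9 -> i12 (ld) tail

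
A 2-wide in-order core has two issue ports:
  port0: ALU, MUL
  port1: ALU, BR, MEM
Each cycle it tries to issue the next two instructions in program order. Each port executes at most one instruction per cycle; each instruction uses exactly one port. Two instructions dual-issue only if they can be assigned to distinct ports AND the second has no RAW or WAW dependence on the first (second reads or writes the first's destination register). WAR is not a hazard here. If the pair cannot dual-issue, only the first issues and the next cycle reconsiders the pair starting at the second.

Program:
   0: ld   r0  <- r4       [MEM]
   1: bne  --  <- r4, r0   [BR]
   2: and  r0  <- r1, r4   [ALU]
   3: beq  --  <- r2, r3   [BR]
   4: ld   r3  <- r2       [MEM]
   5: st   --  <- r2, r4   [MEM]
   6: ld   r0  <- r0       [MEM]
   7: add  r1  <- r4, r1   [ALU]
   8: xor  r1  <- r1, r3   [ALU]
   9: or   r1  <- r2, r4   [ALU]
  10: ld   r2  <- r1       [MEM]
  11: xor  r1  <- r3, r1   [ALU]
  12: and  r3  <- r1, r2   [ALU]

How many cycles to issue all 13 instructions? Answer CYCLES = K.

CYCLES = 10

t=0 i0:ld.MEM ; no-port MEM/BR
t=1 i1+i2:bne.BR/and.ALU ; 2-wide
t=2 i3:beq.BR ; no-port BR/MEM
t=3 i4:ld.MEM ; no-port MEM/MEM
t=4 i5:st.MEM ; no-port MEM/MEM
t=5 i6+i7:ld.MEM/add.ALU ; 2-wide
t=6 i8:xor.ALU ; WAW r1
t=7 i9:or.ALU ; RAW r1
t=8 i10+i11:ld.MEM/xor.ALU ; 2-wide
t=9 i12:and.ALU ; tail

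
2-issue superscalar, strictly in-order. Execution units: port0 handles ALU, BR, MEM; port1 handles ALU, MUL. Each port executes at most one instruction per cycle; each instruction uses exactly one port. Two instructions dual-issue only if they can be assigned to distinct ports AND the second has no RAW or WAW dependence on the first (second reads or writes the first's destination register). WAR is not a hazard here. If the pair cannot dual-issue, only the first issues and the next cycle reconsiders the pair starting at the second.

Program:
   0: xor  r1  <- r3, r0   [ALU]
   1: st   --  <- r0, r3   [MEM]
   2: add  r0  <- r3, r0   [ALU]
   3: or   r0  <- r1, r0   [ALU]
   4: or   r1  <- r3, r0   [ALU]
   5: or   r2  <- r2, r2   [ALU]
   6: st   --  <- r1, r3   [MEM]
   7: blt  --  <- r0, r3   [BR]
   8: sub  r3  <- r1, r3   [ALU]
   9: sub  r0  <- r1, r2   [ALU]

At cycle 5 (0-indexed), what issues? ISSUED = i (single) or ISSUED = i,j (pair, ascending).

ISSUED = 7,8

t=0 i0&i1:xor.ALU+st.MEM ; dual
t=1 i2:add.ALU ; RAW+WAW r0
t=2 i3:or.ALU ; RAW r0
t=3 i4&i5:or.ALU+or.ALU ; dual
t=4 i6:st.MEM ; no-port MEM/BR
t=5 i7&i8:blt.BR+sub.ALU ; dual
t=6 i9:sub.ALU ; tail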